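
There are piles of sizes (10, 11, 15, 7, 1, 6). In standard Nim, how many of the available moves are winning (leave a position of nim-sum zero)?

3

In binary:
  1010  (10)
  1011  (11)
  1111  (15)
  0111  (7)
  0001  (1)
  0110  (6)
  ----
  1110  (14)
The overall nim-sum is X = 14. A pile of size p has a winning move iff p XOR X < p (reduce it to p XOR X).
  10: 10 XOR 14 = 4 < 10 — winning move (to 4).
  11: 11 XOR 14 = 5 < 11 — winning move (to 5).
  15: 15 XOR 14 = 1 < 15 — winning move (to 1).
  7: 7 XOR 14 = 9 ≥ 7 — no move.
  1: 1 XOR 14 = 15 ≥ 1 — no move.
  6: 6 XOR 14 = 8 ≥ 6 — no move.
That gives 3 winning moves.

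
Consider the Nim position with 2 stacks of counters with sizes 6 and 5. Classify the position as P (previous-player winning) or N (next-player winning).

N-position

Nim-sum: 6 ⊕ 5 = 3.
The nim-sum is 3 ≠ 0, so this is an N-position: the player to move can win.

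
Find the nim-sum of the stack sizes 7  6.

Compute the nim-sum pairwise:
7 XOR 6 = 1

1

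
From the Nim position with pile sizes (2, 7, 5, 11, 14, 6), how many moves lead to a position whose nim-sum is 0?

Nim-sum: 2 XOR 7 XOR 5 XOR 11 XOR 14 XOR 6 = 3.
The overall nim-sum is X = 3. A pile of size p has a winning move iff p XOR X < p (reduce it to p XOR X).
  2: 2 XOR 3 = 1 < 2 — winning move (to 1).
  7: 7 XOR 3 = 4 < 7 — winning move (to 4).
  5: 5 XOR 3 = 6 ≥ 5 — no move.
  11: 11 XOR 3 = 8 < 11 — winning move (to 8).
  14: 14 XOR 3 = 13 < 14 — winning move (to 13).
  6: 6 XOR 3 = 5 < 6 — winning move (to 5).
That gives 5 winning moves.

5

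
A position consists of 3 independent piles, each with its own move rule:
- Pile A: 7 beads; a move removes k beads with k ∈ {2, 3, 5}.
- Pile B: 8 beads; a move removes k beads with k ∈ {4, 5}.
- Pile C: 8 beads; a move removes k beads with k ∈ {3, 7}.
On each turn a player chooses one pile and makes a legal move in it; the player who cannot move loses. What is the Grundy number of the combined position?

0

Build the Grundy sequence for pile A with g(k) = mex{g(k−s) : s ∈ {2, 3, 5}, s ≤ k}:
k:     0  1  2  3  4  5  6  7
g(k):  0  0  1  1  2  2  3  0
So g(7) = 0.
Grundy values for pile B (subtraction set {4, 5}):
g(0) = mex{} = 0
g(1) = mex{} = 0
g(2) = mex{} = 0
g(3) = mex{} = 0
g(4) = mex{0} = 1
g(5) = mex{0} = 1
g(6) = mex{0} = 1
g(7) = mex{0} = 1
g(8) = mex{0,1} = 2
So g(8) = 2.
Grundy values for pile C (subtraction set {3, 7}):
k:     0  1  2  3  4  5  6  7  8
g(k):  0  0  0  1  1  1  0  2  2
So g(8) = 2.
By the Sprague-Grundy theorem, the Grundy value of a sum of independent games is the XOR of the component values.
Combined value = 0 XOR 2 XOR 2 = 0.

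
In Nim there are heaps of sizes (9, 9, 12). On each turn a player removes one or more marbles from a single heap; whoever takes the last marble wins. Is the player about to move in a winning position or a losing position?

Winning position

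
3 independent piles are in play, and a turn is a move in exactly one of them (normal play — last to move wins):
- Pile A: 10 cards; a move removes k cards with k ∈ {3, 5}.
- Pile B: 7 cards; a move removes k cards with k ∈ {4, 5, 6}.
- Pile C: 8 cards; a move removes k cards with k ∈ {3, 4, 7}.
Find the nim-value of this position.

For pile A, compute g(0), g(1), … with moves {3, 5}:
g(0) = mex{} = 0
g(1) = mex{} = 0
g(2) = mex{} = 0
g(3) = mex{0} = 1
g(4) = mex{0} = 1
g(5) = mex{0} = 1
g(6) = mex{0,1} = 2
g(7) = mex{0,1} = 2
g(8) = mex{1} = 0
g(9) = mex{1,2} = 0
g(10) = mex{1,2} = 0
So g(10) = 0.
Grundy values for pile B (subtraction set {4, 5, 6}):
g(0) = mex{} = 0
g(1) = mex{} = 0
g(2) = mex{} = 0
g(3) = mex{} = 0
g(4) = mex{0} = 1
g(5) = mex{0} = 1
g(6) = mex{0} = 1
g(7) = mex{0} = 1
So g(7) = 1.
Build the Grundy sequence for pile C with g(k) = mex{g(k−s) : s ∈ {3, 4, 7}, s ≤ k}:
g(0) = mex{} = 0
g(1) = mex{} = 0
g(2) = mex{} = 0
g(3) = mex{0} = 1
g(4) = mex{0} = 1
g(5) = mex{0} = 1
g(6) = mex{0,1} = 2
g(7) = mex{0,1} = 2
g(8) = mex{0,1} = 2
So g(8) = 2.
The value of a disjunctive sum is the nim-sum of the parts.
Combined value = 0 XOR 1 XOR 2 = 3.

3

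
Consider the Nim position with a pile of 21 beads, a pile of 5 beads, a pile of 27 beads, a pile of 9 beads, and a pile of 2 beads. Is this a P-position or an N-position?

Nim-sum: 21 ^ 5 ^ 27 ^ 9 ^ 2 = 0.
The nim-sum is 0, so this is a P-position: the player to move is in a losing position under optimal play.

P-position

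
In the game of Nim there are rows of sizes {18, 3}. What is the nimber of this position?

17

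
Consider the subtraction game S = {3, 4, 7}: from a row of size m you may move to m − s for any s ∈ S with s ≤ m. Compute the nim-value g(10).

0

Build the Grundy sequence with g(k) = mex{g(k−s) : s ∈ {3, 4, 7}, s ≤ k}:
k:     0  1  2  3  4  5  6  7  8  9 10
g(k):  0  0  0  1  1  1  2  2  2  3  0
So g(10) = 0.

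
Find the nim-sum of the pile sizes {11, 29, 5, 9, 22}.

12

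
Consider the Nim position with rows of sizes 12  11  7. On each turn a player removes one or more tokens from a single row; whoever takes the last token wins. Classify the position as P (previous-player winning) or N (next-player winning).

P-position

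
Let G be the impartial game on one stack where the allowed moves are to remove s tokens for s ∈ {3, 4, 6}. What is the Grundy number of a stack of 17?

2

Grundy values for subtraction set {3, 4, 6}:
k:     0  1  2  3  4  5  6  7  8  9 10 11 12 13 14 15 16 17
g(k):  0  0  0  1  1  1  2  2  2  0  0  0  1  1  1  2  2  2
So g(17) = 2.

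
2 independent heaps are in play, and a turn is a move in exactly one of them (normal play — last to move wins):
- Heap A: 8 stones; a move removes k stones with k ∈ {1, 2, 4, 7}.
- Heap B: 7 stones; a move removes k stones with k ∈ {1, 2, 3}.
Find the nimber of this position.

1

Build the Grundy sequence for heap A with g(k) = mex{g(k−s) : s ∈ {1, 2, 4, 7}, s ≤ k}:
g(0) = mex{} = 0
g(1) = mex{0} = 1
g(2) = mex{0,1} = 2
g(3) = mex{1,2} = 0
g(4) = mex{0,2} = 1
g(5) = mex{0,1} = 2
g(6) = mex{1,2} = 0
g(7) = mex{0,2} = 1
g(8) = mex{0,1} = 2
So g(8) = 2.
Build the Grundy sequence for heap B with g(k) = mex{g(k−s) : s ∈ {1, 2, 3}, s ≤ k}:
g(0) = mex{} = 0
g(1) = mex{0} = 1
g(2) = mex{0,1} = 2
g(3) = mex{0,1,2} = 3
g(4) = mex{1,2,3} = 0
g(5) = mex{0,2,3} = 1
g(6) = mex{0,1,3} = 2
g(7) = mex{0,1,2} = 3
So g(7) = 3.
By the Sprague-Grundy theorem, the Grundy value of a sum of independent games is the XOR of the component values.
Combined value = 2 XOR 3 = 1.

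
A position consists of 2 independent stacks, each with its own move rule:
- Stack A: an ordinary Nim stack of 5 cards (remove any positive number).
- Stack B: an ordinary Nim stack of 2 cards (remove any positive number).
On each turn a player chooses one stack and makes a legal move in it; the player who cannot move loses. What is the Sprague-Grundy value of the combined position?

7

Stack A is a plain Nim stack of size 5, so its Grundy value is 5.
Stack B is a plain Nim stack of size 2, so its Grundy value is 2.
The value of a disjunctive sum is the nim-sum of the parts.
Combined value = 5 ⊕ 2 = 7.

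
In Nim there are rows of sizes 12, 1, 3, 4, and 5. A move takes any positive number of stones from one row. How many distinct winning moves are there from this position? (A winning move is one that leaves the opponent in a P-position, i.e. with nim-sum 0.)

1

Nim-sum: 12 ⊕ 1 ⊕ 3 ⊕ 4 ⊕ 5 = 15.
The overall nim-sum is X = 15. A row of size p has a winning move iff p XOR X < p (reduce it to p XOR X).
  12: 12 XOR 15 = 3 < 12 — winning move (to 3).
  1: 1 XOR 15 = 14 ≥ 1 — no move.
  3: 3 XOR 15 = 12 ≥ 3 — no move.
  4: 4 XOR 15 = 11 ≥ 4 — no move.
  5: 5 XOR 15 = 10 ≥ 5 — no move.
That gives 1 winning move.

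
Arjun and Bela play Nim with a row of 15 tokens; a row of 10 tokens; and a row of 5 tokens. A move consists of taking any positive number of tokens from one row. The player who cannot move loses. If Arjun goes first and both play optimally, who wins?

Bela wins

In binary:
  1111  (15)
  1010  (10)
  0101  (5)
  ----
  0000  (0)
The nim-sum is 0, so this is a P-position: the player to move is in a losing position under optimal play; Arjun is about to move from it and so loses — Bela wins.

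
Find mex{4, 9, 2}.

0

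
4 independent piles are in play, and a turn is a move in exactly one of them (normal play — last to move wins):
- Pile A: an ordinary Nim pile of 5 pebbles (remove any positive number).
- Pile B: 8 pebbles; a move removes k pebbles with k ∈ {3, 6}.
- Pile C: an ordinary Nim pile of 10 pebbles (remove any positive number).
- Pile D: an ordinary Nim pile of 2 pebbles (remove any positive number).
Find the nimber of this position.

Pile A is a plain Nim pile of size 5, so its Grundy value is 5.
Build the Grundy sequence for pile B with g(k) = mex{g(k−s) : s ∈ {3, 6}, s ≤ k}:
g(0) = mex{} = 0
g(1) = mex{} = 0
g(2) = mex{} = 0
g(3) = mex{0} = 1
g(4) = mex{0} = 1
g(5) = mex{0} = 1
g(6) = mex{0,1} = 2
g(7) = mex{0,1} = 2
g(8) = mex{0,1} = 2
So g(8) = 2.
Pile C is a plain Nim pile of size 10, so its Grundy value is 10.
Pile D is a plain Nim pile of size 2, so its Grundy value is 2.
By the Sprague-Grundy theorem, the Grundy value of a sum of independent games is the XOR of the component values.
Combined value = 5 XOR 2 XOR 10 XOR 2 = 15.

15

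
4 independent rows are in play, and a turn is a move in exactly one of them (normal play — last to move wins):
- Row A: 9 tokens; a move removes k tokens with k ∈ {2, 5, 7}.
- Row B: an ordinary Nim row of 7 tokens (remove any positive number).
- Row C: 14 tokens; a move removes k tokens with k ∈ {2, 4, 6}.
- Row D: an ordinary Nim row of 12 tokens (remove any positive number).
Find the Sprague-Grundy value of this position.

For row A, compute g(0), g(1), … with moves {2, 5, 7}:
g(0) = mex{} = 0
g(1) = mex{} = 0
g(2) = mex{0} = 1
g(3) = mex{0} = 1
g(4) = mex{1} = 0
g(5) = mex{0,1} = 2
g(6) = mex{0} = 1
g(7) = mex{0,1,2} = 3
g(8) = mex{0,1} = 2
g(9) = mex{0,1,3} = 2
So g(9) = 2.
Row B is a plain Nim row of size 7, so its Grundy value is 7.
For row C, compute g(0), g(1), … with moves {2, 4, 6}:
g(0) = mex{} = 0
g(1) = mex{} = 0
g(2) = mex{0} = 1
g(3) = mex{0} = 1
g(4) = mex{0,1} = 2
g(5) = mex{0,1} = 2
g(6) = mex{0,1,2} = 3
g(7) = mex{0,1,2} = 3
g(8) = mex{1,2,3} = 0
g(9) = mex{1,2,3} = 0
g(10) = mex{0,2,3} = 1
g(11) = mex{0,2,3} = 1
g(12) = mex{0,1,3} = 2
g(13) = mex{0,1,3} = 2
g(14) = mex{0,1,2} = 3
So g(14) = 3.
Row D is a plain Nim row of size 12, so its Grundy value is 12.
By the Sprague-Grundy theorem, the Grundy value of a sum of independent games is the XOR of the component values.
Combined value = 2 XOR 7 XOR 3 XOR 12 = 10.

10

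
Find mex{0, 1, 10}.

2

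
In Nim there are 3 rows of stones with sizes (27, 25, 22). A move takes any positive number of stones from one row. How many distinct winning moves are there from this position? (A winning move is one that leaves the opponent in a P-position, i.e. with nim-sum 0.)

Compute the nim-sum pairwise:
27 ⊕ 25 = 2
2 ⊕ 22 = 20
The overall nim-sum is X = 20. A row of size p has a winning move iff p XOR X < p (reduce it to p XOR X).
  27: 27 XOR 20 = 15 < 27 — winning move (to 15).
  25: 25 XOR 20 = 13 < 25 — winning move (to 13).
  22: 22 XOR 20 = 2 < 22 — winning move (to 2).
That gives 3 winning moves.

3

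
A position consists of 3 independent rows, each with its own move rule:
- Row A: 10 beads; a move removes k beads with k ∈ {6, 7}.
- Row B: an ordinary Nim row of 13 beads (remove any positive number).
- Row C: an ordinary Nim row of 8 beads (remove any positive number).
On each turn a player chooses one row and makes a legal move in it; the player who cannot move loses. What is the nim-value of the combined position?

Build the Grundy sequence for row A with g(k) = mex{g(k−s) : s ∈ {6, 7}, s ≤ k}:
g(0) = mex{} = 0
g(1) = mex{} = 0
g(2) = mex{} = 0
g(3) = mex{} = 0
g(4) = mex{} = 0
g(5) = mex{} = 0
g(6) = mex{0} = 1
g(7) = mex{0} = 1
g(8) = mex{0} = 1
g(9) = mex{0} = 1
g(10) = mex{0} = 1
So g(10) = 1.
Row B is a plain Nim row of size 13, so its Grundy value is 13.
Row C is a plain Nim row of size 8, so its Grundy value is 8.
The value of a disjunctive sum is the nim-sum of the parts.
Combined value = 1 XOR 13 XOR 8 = 4.

4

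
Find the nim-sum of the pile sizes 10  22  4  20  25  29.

8

Compute the nim-sum pairwise:
10 ^ 22 = 28
28 ^ 4 = 24
24 ^ 20 = 12
12 ^ 25 = 21
21 ^ 29 = 8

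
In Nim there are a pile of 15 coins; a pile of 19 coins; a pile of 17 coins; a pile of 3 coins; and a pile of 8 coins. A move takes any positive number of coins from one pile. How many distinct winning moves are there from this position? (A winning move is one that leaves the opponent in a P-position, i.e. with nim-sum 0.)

1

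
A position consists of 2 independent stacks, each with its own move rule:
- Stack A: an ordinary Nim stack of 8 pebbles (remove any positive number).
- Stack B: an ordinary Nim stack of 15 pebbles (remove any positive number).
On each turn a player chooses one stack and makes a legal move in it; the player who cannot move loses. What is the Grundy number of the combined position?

7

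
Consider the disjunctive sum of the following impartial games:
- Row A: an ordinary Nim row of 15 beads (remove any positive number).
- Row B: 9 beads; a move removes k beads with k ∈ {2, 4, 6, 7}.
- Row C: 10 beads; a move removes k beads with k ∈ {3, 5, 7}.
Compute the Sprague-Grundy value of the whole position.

Row A is a plain Nim row of size 15, so its Grundy value is 15.
Grundy values for row B (subtraction set {2, 4, 6, 7}):
k:     0  1  2  3  4  5  6  7  8  9
g(k):  0  0  1  1  2  2  3  3  4  0
So g(9) = 0.
For row C, compute g(0), g(1), … with moves {3, 5, 7}:
k:     0  1  2  3  4  5  6  7  8  9 10
g(k):  0  0  0  1  1  1  2  2  2  3  0
So g(10) = 0.
By the Sprague-Grundy theorem, the Grundy value of a sum of independent games is the XOR of the component values.
Combined value = 15 ⊕ 0 ⊕ 0 = 15.

15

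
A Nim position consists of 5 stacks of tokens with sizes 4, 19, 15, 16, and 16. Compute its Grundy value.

Nim-sum: 4 ^ 19 ^ 15 ^ 16 ^ 16 = 24.

24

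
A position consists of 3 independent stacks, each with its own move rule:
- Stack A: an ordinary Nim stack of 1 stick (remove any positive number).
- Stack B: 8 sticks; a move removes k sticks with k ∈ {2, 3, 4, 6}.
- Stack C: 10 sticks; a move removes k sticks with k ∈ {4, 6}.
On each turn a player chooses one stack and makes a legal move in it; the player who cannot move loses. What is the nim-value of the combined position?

1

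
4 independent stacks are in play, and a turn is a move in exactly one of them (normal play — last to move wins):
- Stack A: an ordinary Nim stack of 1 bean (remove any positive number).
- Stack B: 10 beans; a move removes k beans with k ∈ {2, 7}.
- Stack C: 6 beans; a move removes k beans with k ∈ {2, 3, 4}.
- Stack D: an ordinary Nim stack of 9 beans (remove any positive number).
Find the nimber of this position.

Stack A is a plain Nim stack of size 1, so its Grundy value is 1.
Build the Grundy sequence for stack B with g(k) = mex{g(k−s) : s ∈ {2, 7}, s ≤ k}:
k:     0  1  2  3  4  5  6  7  8  9 10
g(k):  0  0  1  1  0  0  1  1  2  0  0
So g(10) = 0.
Build the Grundy sequence for stack C with g(k) = mex{g(k−s) : s ∈ {2, 3, 4}, s ≤ k}:
k:     0  1  2  3  4  5  6
g(k):  0  0  1  1  2  2  0
So g(6) = 0.
Stack D is a plain Nim stack of size 9, so its Grundy value is 9.
By the Sprague-Grundy theorem, the Grundy value of a sum of independent games is the XOR of the component values.
Combined value = 1 XOR 0 XOR 0 XOR 9 = 8.

8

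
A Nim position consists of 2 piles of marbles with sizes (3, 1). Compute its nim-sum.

Nim-sum: 3 XOR 1 = 2.

2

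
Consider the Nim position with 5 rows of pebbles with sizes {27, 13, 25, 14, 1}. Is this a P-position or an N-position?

Compute the nim-sum pairwise:
27 ^ 13 = 22
22 ^ 25 = 15
15 ^ 14 = 1
1 ^ 1 = 0
The nim-sum is 0, so this is a P-position: the player to move is in a losing position under optimal play.

P-position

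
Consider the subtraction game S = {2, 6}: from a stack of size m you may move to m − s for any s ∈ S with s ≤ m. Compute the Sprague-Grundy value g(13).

0

Grundy values for subtraction set {2, 6}:
k:     0  1  2  3  4  5  6  7  8  9 10 11 12 13
g(k):  0  0  1  1  0  0  1  1  0  0  1  1  0  0
So g(13) = 0.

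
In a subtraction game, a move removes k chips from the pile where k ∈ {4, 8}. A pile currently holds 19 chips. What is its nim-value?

Compute g(0), g(1), … for moves {4, 8}:
k:     0  1  2  3  4  5  6  7  8  9 10 11 12 13 14 15 16 17 18 19
g(k):  0  0  0  0  1  1  1  1  2  2  2  2  0  0  0  0  1  1  1  1
So g(19) = 1.

1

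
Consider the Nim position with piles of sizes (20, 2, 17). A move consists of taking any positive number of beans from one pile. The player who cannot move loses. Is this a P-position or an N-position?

N-position

Write each in binary and XOR column by column:
  10100  (20)
  00010  (2)
  10001  (17)
  -----
  00111  (7)
The nim-sum is 7 ≠ 0, so this is an N-position: the player to move can win.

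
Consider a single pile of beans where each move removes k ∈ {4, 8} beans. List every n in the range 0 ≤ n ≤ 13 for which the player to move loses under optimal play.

0, 1, 2, 3, 12, 13

Build the Grundy sequence with g(k) = mex{g(k−s) : s ∈ {4, 8}, s ≤ k}:
g(0) = mex{} = 0
g(1) = mex{} = 0
g(2) = mex{} = 0
g(3) = mex{} = 0
g(4) = mex{0} = 1
g(5) = mex{0} = 1
g(6) = mex{0} = 1
g(7) = mex{0} = 1
g(8) = mex{0,1} = 2
g(9) = mex{0,1} = 2
g(10) = mex{0,1} = 2
g(11) = mex{0,1} = 2
g(12) = mex{1,2} = 0
g(13) = mex{1,2} = 0
The P-positions (g = 0) in 0..13 are 0, 1, 2, 3, 12, 13.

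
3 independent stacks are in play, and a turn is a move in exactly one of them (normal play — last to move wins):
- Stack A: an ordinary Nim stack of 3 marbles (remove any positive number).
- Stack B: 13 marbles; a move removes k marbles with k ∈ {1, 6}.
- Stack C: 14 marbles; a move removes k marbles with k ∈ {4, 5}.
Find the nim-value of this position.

0

Stack A is a plain Nim stack of size 3, so its Grundy value is 3.
Build the Grundy sequence for stack B with g(k) = mex{g(k−s) : s ∈ {1, 6}, s ≤ k}:
g(0) = mex{} = 0
g(1) = mex{0} = 1
g(2) = mex{1} = 0
g(3) = mex{0} = 1
g(4) = mex{1} = 0
g(5) = mex{0} = 1
g(6) = mex{0,1} = 2
g(7) = mex{1,2} = 0
g(8) = mex{0} = 1
g(9) = mex{1} = 0
g(10) = mex{0} = 1
g(11) = mex{1} = 0
g(12) = mex{0,2} = 1
g(13) = mex{0,1} = 2
So g(13) = 2.
For stack C, compute g(0), g(1), … with moves {4, 5}:
k:     0  1  2  3  4  5  6  7  8  9 10 11 12 13 14
g(k):  0  0  0  0  1  1  1  1  2  0  0  0  0  1  1
So g(14) = 1.
The value of a disjunctive sum is the nim-sum of the parts.
Combined value = 3 ⊕ 2 ⊕ 1 = 0.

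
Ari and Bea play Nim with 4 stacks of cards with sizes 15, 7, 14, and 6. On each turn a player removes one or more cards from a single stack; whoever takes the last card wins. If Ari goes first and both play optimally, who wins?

Write each in binary and XOR column by column:
  1111  (15)
  0111  (7)
  1110  (14)
  0110  (6)
  ----
  0000  (0)
The nim-sum is 0, so this is a P-position: the player to move is in a losing position under optimal play; Ari is about to move from it and so loses — Bea wins.

Bea wins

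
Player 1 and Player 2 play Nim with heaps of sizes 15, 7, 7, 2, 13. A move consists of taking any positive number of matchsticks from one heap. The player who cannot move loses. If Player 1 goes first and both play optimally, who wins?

Player 2 wins

Nim-sum: 15 ⊕ 7 ⊕ 7 ⊕ 2 ⊕ 13 = 0.
The nim-sum is 0, so this is a P-position: the player to move is in a losing position under optimal play; Player 1 is about to move from it and so loses — Player 2 wins.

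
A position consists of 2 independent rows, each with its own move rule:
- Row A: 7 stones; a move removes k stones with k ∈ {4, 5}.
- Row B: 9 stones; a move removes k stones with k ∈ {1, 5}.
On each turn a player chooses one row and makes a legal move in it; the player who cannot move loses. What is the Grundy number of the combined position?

0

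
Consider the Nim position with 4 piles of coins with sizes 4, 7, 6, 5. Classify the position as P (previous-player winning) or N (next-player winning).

Compute the nim-sum pairwise:
4 XOR 7 = 3
3 XOR 6 = 5
5 XOR 5 = 0
The nim-sum is 0, so this is a P-position: the player to move is in a losing position under optimal play.

P-position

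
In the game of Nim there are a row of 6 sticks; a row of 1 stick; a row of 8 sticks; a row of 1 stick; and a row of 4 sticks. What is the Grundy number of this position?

10

Compute the nim-sum pairwise:
6 XOR 1 = 7
7 XOR 8 = 15
15 XOR 1 = 14
14 XOR 4 = 10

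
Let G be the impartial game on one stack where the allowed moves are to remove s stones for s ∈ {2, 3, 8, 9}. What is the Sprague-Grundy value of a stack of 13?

Grundy values for subtraction set {2, 3, 8, 9}:
g(0) = mex{} = 0
g(1) = mex{} = 0
g(2) = mex{0} = 1
g(3) = mex{0} = 1
g(4) = mex{0,1} = 2
g(5) = mex{1} = 0
g(6) = mex{1,2} = 0
g(7) = mex{0,2} = 1
g(8) = mex{0} = 1
g(9) = mex{0,1} = 2
g(10) = mex{0,1} = 2
g(11) = mex{1,2} = 0
g(12) = mex{1,2} = 0
g(13) = mex{0,2} = 1
So g(13) = 1.

1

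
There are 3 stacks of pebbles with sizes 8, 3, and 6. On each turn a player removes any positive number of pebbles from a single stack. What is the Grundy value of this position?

13

Bitwise XOR of the heap sizes:
  1000  (8)
  0011  (3)
  0110  (6)
  ----
  1101  (13)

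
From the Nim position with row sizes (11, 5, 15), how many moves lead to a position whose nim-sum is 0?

3

Bitwise XOR of the heap sizes:
  1011  (11)
  0101  (5)
  1111  (15)
  ----
  0001  (1)
The overall nim-sum is X = 1. A row of size p has a winning move iff p XOR X < p (reduce it to p XOR X).
  11: 11 XOR 1 = 10 < 11 — winning move (to 10).
  5: 5 XOR 1 = 4 < 5 — winning move (to 4).
  15: 15 XOR 1 = 14 < 15 — winning move (to 14).
That gives 3 winning moves.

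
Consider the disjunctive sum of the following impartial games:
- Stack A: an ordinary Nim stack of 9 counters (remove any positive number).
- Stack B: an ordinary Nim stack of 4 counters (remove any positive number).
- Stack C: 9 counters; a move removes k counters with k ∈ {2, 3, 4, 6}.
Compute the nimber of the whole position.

13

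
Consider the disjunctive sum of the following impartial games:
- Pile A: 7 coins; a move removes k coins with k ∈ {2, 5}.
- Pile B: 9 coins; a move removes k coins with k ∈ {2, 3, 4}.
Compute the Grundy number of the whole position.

1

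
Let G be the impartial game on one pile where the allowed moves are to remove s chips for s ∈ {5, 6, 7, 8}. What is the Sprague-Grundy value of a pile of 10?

Compute g(0), g(1), … for moves {5, 6, 7, 8}:
k:     0  1  2  3  4  5  6  7  8  9 10
g(k):  0  0  0  0  0  1  1  1  1  1  2
So g(10) = 2.

2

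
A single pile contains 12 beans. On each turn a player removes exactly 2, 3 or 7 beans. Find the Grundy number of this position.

Build the Grundy sequence with g(k) = mex{g(k−s) : s ∈ {2, 3, 7}, s ≤ k}:
k:     0  1  2  3  4  5  6  7  8  9 10 11 12
g(k):  0  0  1  1  2  0  0  1  1  2  0  0  1
So g(12) = 1.

1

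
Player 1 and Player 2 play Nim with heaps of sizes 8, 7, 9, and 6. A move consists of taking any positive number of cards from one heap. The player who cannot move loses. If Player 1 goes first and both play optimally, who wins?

Player 2 wins

Compute the nim-sum pairwise:
8 XOR 7 = 15
15 XOR 9 = 6
6 XOR 6 = 0
The nim-sum is 0, so this is a P-position: the player to move is in a losing position under optimal play; Player 1 is about to move from it and so loses — Player 2 wins.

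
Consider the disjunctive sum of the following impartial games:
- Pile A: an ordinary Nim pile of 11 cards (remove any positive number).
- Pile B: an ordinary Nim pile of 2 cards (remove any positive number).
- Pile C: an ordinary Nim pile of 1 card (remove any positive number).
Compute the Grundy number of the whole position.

8

Pile A is a plain Nim pile of size 11, so its Grundy value is 11.
Pile B is a plain Nim pile of size 2, so its Grundy value is 2.
Pile C is a plain Nim pile of size 1, so its Grundy value is 1.
By the Sprague-Grundy theorem, the Grundy value of a sum of independent games is the XOR of the component values.
Combined value = 11 ⊕ 2 ⊕ 1 = 8.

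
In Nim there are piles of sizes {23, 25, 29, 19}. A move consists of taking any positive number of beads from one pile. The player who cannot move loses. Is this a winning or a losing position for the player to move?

Losing position

Bitwise XOR of the heap sizes:
  10111  (23)
  11001  (25)
  11101  (29)
  10011  (19)
  -----
  00000  (0)
The nim-sum is 0, so this is a P-position: the player to move is in a losing position under optimal play.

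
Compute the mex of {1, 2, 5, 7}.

0 is not in the set, so the mex is 0.

0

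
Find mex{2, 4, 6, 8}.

0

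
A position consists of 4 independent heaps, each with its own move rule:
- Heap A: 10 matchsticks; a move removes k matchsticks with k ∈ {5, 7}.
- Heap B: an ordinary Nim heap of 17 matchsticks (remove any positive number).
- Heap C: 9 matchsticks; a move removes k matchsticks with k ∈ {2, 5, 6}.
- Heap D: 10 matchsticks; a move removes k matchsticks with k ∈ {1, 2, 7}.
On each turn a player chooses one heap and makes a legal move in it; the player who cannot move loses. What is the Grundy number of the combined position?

Build the Grundy sequence for heap A with g(k) = mex{g(k−s) : s ∈ {5, 7}, s ≤ k}:
g(0) = mex{} = 0
g(1) = mex{} = 0
g(2) = mex{} = 0
g(3) = mex{} = 0
g(4) = mex{} = 0
g(5) = mex{0} = 1
g(6) = mex{0} = 1
g(7) = mex{0} = 1
g(8) = mex{0} = 1
g(9) = mex{0} = 1
g(10) = mex{0,1} = 2
So g(10) = 2.
Heap B is a plain Nim heap of size 17, so its Grundy value is 17.
Build the Grundy sequence for heap C with g(k) = mex{g(k−s) : s ∈ {2, 5, 6}, s ≤ k}:
k:     0  1  2  3  4  5  6  7  8  9
g(k):  0  0  1  1  0  2  1  3  0  2
So g(9) = 2.
For heap D, compute g(0), g(1), … with moves {1, 2, 7}:
g(0) = mex{} = 0
g(1) = mex{0} = 1
g(2) = mex{0,1} = 2
g(3) = mex{1,2} = 0
g(4) = mex{0,2} = 1
g(5) = mex{0,1} = 2
g(6) = mex{1,2} = 0
g(7) = mex{0,2} = 1
g(8) = mex{0,1} = 2
g(9) = mex{1,2} = 0
g(10) = mex{0,2} = 1
So g(10) = 1.
The value of a disjunctive sum is the nim-sum of the parts.
Combined value = 2 XOR 17 XOR 2 XOR 1 = 16.

16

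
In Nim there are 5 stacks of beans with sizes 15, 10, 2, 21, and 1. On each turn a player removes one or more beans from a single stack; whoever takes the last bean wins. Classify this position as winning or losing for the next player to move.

Winning position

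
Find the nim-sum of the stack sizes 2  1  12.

Nim-sum: 2 XOR 1 XOR 12 = 15.

15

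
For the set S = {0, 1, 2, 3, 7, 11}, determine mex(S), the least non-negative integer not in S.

4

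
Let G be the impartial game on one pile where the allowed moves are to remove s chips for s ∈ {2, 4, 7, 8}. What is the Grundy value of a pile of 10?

2

Compute g(0), g(1), … for moves {2, 4, 7, 8}:
k:     0  1  2  3  4  5  6  7  8  9 10
g(k):  0  0  1  1  2  2  0  3  1  4  2
So g(10) = 2.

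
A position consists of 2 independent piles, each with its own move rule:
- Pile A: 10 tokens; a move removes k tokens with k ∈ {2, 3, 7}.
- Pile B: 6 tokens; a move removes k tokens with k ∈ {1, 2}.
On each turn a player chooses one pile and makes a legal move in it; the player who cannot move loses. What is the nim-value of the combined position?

For pile A, compute g(0), g(1), … with moves {2, 3, 7}:
g(0) = mex{} = 0
g(1) = mex{} = 0
g(2) = mex{0} = 1
g(3) = mex{0} = 1
g(4) = mex{0,1} = 2
g(5) = mex{1} = 0
g(6) = mex{1,2} = 0
g(7) = mex{0,2} = 1
g(8) = mex{0} = 1
g(9) = mex{0,1} = 2
g(10) = mex{1} = 0
So g(10) = 0.
Grundy values for pile B (subtraction set {1, 2}):
g(0) = mex{} = 0
g(1) = mex{0} = 1
g(2) = mex{0,1} = 2
g(3) = mex{1,2} = 0
g(4) = mex{0,2} = 1
g(5) = mex{0,1} = 2
g(6) = mex{1,2} = 0
So g(6) = 0.
By the Sprague-Grundy theorem, the Grundy value of a sum of independent games is the XOR of the component values.
Combined value = 0 ⊕ 0 = 0.

0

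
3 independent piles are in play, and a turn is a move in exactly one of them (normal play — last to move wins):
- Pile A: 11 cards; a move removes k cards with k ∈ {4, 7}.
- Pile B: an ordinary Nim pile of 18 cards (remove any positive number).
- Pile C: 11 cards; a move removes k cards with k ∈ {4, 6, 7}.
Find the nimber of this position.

18

For pile A, compute g(0), g(1), … with moves {4, 7}:
g(0) = mex{} = 0
g(1) = mex{} = 0
g(2) = mex{} = 0
g(3) = mex{} = 0
g(4) = mex{0} = 1
g(5) = mex{0} = 1
g(6) = mex{0} = 1
g(7) = mex{0} = 1
g(8) = mex{0,1} = 2
g(9) = mex{0,1} = 2
g(10) = mex{0,1} = 2
g(11) = mex{1} = 0
So g(11) = 0.
Pile B is a plain Nim pile of size 18, so its Grundy value is 18.
For pile C, compute g(0), g(1), … with moves {4, 6, 7}:
k:     0  1  2  3  4  5  6  7  8  9 10 11
g(k):  0  0  0  0  1  1  1  1  2  2  2  0
So g(11) = 0.
By the Sprague-Grundy theorem, the Grundy value of a sum of independent games is the XOR of the component values.
Combined value = 0 XOR 18 XOR 0 = 18.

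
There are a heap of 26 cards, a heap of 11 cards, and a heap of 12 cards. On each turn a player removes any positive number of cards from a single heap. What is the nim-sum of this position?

Compute the nim-sum pairwise:
26 ⊕ 11 = 17
17 ⊕ 12 = 29

29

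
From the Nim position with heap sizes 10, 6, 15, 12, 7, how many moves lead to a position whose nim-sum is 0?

3

Compute the nim-sum pairwise:
10 ⊕ 6 = 12
12 ⊕ 15 = 3
3 ⊕ 12 = 15
15 ⊕ 7 = 8
The overall nim-sum is X = 8. A heap of size p has a winning move iff p XOR X < p (reduce it to p XOR X).
  10: 10 XOR 8 = 2 < 10 — winning move (to 2).
  6: 6 XOR 8 = 14 ≥ 6 — no move.
  15: 15 XOR 8 = 7 < 15 — winning move (to 7).
  12: 12 XOR 8 = 4 < 12 — winning move (to 4).
  7: 7 XOR 8 = 15 ≥ 7 — no move.
That gives 3 winning moves.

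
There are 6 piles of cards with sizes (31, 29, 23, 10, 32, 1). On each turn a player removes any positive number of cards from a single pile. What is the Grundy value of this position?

62

Bitwise XOR of the heap sizes:
  011111  (31)
  011101  (29)
  010111  (23)
  001010  (10)
  100000  (32)
  000001  (1)
  ------
  111110  (62)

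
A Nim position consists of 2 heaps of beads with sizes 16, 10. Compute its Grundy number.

26

Nim-sum: 16 ⊕ 10 = 26.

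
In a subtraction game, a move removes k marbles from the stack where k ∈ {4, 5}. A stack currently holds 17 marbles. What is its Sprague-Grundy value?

2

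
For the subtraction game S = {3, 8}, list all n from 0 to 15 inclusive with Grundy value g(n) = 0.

0, 1, 2, 6, 7, 11, 12, 13

Build the Grundy sequence with g(k) = mex{g(k−s) : s ∈ {3, 8}, s ≤ k}:
k:     0  1  2  3  4  5  6  7  8  9 10 11 12 13 14 15
g(k):  0  0  0  1  1  1  0  0  2  1  1  0  0  0  1  1
The P-positions (g = 0) in 0..15 are 0, 1, 2, 6, 7, 11, 12, 13.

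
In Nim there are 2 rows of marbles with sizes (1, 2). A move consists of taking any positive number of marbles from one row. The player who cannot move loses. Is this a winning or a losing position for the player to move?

Nim-sum: 1 ^ 2 = 3.
The nim-sum is 3 ≠ 0, so this is an N-position: the player to move can win.

Winning position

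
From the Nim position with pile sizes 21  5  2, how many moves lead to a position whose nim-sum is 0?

1

Write each in binary and XOR column by column:
  10101  (21)
  00101  (5)
  00010  (2)
  -----
  10010  (18)
The overall nim-sum is X = 18. A pile of size p has a winning move iff p XOR X < p (reduce it to p XOR X).
  21: 21 XOR 18 = 7 < 21 — winning move (to 7).
  5: 5 XOR 18 = 23 ≥ 5 — no move.
  2: 2 XOR 18 = 16 ≥ 2 — no move.
That gives 1 winning move.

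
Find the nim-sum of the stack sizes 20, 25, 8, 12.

Compute the nim-sum pairwise:
20 ⊕ 25 = 13
13 ⊕ 8 = 5
5 ⊕ 12 = 9

9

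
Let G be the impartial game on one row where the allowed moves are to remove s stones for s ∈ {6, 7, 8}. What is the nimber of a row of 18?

Build the Grundy sequence with g(k) = mex{g(k−s) : s ∈ {6, 7, 8}, s ≤ k}:
k:     0  1  2  3  4  5  6  7  8  9 10 11 12 13 14 15 16 17 18
g(k):  0  0  0  0  0  0  1  1  1  1  1  1  2  2  0  0  0  0  0
So g(18) = 0.

0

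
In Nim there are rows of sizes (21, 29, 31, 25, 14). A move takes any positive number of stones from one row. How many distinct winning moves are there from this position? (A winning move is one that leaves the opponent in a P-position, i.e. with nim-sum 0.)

0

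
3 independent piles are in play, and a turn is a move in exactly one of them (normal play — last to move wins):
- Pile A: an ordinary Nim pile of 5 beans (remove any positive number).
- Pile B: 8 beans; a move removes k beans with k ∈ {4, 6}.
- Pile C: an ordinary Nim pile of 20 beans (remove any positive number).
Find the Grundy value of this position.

19

Pile A is a plain Nim pile of size 5, so its Grundy value is 5.
Grundy values for pile B (subtraction set {4, 6}):
g(0) = mex{} = 0
g(1) = mex{} = 0
g(2) = mex{} = 0
g(3) = mex{} = 0
g(4) = mex{0} = 1
g(5) = mex{0} = 1
g(6) = mex{0} = 1
g(7) = mex{0} = 1
g(8) = mex{0,1} = 2
So g(8) = 2.
Pile C is a plain Nim pile of size 20, so its Grundy value is 20.
By the Sprague-Grundy theorem, the Grundy value of a sum of independent games is the XOR of the component values.
Combined value = 5 ⊕ 2 ⊕ 20 = 19.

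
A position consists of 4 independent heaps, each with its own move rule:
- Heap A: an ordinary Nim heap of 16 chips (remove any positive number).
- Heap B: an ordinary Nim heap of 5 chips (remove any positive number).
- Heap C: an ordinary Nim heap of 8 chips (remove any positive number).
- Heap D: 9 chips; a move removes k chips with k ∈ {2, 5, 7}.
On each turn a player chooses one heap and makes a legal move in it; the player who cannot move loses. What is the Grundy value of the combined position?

31

Heap A is a plain Nim heap of size 16, so its Grundy value is 16.
Heap B is a plain Nim heap of size 5, so its Grundy value is 5.
Heap C is a plain Nim heap of size 8, so its Grundy value is 8.
Grundy values for heap D (subtraction set {2, 5, 7}):
g(0) = mex{} = 0
g(1) = mex{} = 0
g(2) = mex{0} = 1
g(3) = mex{0} = 1
g(4) = mex{1} = 0
g(5) = mex{0,1} = 2
g(6) = mex{0} = 1
g(7) = mex{0,1,2} = 3
g(8) = mex{0,1} = 2
g(9) = mex{0,1,3} = 2
So g(9) = 2.
By the Sprague-Grundy theorem, the Grundy value of a sum of independent games is the XOR of the component values.
Combined value = 16 ⊕ 5 ⊕ 8 ⊕ 2 = 31.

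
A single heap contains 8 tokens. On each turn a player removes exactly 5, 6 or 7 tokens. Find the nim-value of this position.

1

Grundy values for subtraction set {5, 6, 7}:
k:     0  1  2  3  4  5  6  7  8
g(k):  0  0  0  0  0  1  1  1  1
So g(8) = 1.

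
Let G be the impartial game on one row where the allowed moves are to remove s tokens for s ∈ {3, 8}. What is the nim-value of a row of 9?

1

Compute g(0), g(1), … for moves {3, 8}:
g(0) = mex{} = 0
g(1) = mex{} = 0
g(2) = mex{} = 0
g(3) = mex{0} = 1
g(4) = mex{0} = 1
g(5) = mex{0} = 1
g(6) = mex{1} = 0
g(7) = mex{1} = 0
g(8) = mex{0,1} = 2
g(9) = mex{0} = 1
So g(9) = 1.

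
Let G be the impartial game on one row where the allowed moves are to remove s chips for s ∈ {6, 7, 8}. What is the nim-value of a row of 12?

Build the Grundy sequence with g(k) = mex{g(k−s) : s ∈ {6, 7, 8}, s ≤ k}:
g(0) = mex{} = 0
g(1) = mex{} = 0
g(2) = mex{} = 0
g(3) = mex{} = 0
g(4) = mex{} = 0
g(5) = mex{} = 0
g(6) = mex{0} = 1
g(7) = mex{0} = 1
g(8) = mex{0} = 1
g(9) = mex{0} = 1
g(10) = mex{0} = 1
g(11) = mex{0} = 1
g(12) = mex{0,1} = 2
So g(12) = 2.

2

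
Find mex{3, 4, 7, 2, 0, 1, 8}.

The values 0, 1, 2, 3, 4 are all present; 5 is the first non-negative integer missing from the set.

5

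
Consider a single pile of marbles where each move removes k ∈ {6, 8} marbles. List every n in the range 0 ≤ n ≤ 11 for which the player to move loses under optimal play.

0, 1, 2, 3, 4, 5

Grundy values for subtraction set {6, 8}:
g(0) = mex{} = 0
g(1) = mex{} = 0
g(2) = mex{} = 0
g(3) = mex{} = 0
g(4) = mex{} = 0
g(5) = mex{} = 0
g(6) = mex{0} = 1
g(7) = mex{0} = 1
g(8) = mex{0} = 1
g(9) = mex{0} = 1
g(10) = mex{0} = 1
g(11) = mex{0} = 1
The P-positions (g = 0) in 0..11 are 0, 1, 2, 3, 4, 5.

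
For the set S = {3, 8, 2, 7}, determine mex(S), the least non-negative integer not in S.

0

0 is not in the set, so the mex is 0.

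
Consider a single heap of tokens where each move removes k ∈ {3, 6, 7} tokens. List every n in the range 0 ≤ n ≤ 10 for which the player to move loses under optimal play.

0, 1, 2, 10

Build the Grundy sequence with g(k) = mex{g(k−s) : s ∈ {3, 6, 7}, s ≤ k}:
k:     0  1  2  3  4  5  6  7  8  9 10
g(k):  0  0  0  1  1  1  2  2  2  3  0
The P-positions (g = 0) in 0..10 are 0, 1, 2, 10.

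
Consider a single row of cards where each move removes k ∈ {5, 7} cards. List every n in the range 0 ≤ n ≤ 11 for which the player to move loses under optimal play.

Grundy values for subtraction set {5, 7}:
g(0) = mex{} = 0
g(1) = mex{} = 0
g(2) = mex{} = 0
g(3) = mex{} = 0
g(4) = mex{} = 0
g(5) = mex{0} = 1
g(6) = mex{0} = 1
g(7) = mex{0} = 1
g(8) = mex{0} = 1
g(9) = mex{0} = 1
g(10) = mex{0,1} = 2
g(11) = mex{0,1} = 2
The P-positions (g = 0) in 0..11 are 0, 1, 2, 3, 4.

0, 1, 2, 3, 4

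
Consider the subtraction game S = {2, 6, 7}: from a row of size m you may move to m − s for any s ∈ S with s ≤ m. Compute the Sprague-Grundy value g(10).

Compute g(0), g(1), … for moves {2, 6, 7}:
k:     0  1  2  3  4  5  6  7  8  9 10
g(k):  0  0  1  1  0  0  1  1  2  0  3
So g(10) = 3.

3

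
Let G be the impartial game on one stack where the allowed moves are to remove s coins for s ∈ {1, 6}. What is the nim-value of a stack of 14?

0

Grundy values for subtraction set {1, 6}:
g(0) = mex{} = 0
g(1) = mex{0} = 1
g(2) = mex{1} = 0
g(3) = mex{0} = 1
g(4) = mex{1} = 0
g(5) = mex{0} = 1
g(6) = mex{0,1} = 2
g(7) = mex{1,2} = 0
g(8) = mex{0} = 1
g(9) = mex{1} = 0
g(10) = mex{0} = 1
g(11) = mex{1} = 0
g(12) = mex{0,2} = 1
g(13) = mex{0,1} = 2
g(14) = mex{1,2} = 0
So g(14) = 0.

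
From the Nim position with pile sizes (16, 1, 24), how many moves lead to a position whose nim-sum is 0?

Nim-sum: 16 ^ 1 ^ 24 = 9.
The overall nim-sum is X = 9. A pile of size p has a winning move iff p XOR X < p (reduce it to p XOR X).
  16: 16 XOR 9 = 25 ≥ 16 — no move.
  1: 1 XOR 9 = 8 ≥ 1 — no move.
  24: 24 XOR 9 = 17 < 24 — winning move (to 17).
That gives 1 winning move.

1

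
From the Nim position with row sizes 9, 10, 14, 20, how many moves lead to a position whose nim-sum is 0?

Nim-sum: 9 ^ 10 ^ 14 ^ 20 = 25.
The overall nim-sum is X = 25. A row of size p has a winning move iff p XOR X < p (reduce it to p XOR X).
  9: 9 XOR 25 = 16 ≥ 9 — no move.
  10: 10 XOR 25 = 19 ≥ 10 — no move.
  14: 14 XOR 25 = 23 ≥ 14 — no move.
  20: 20 XOR 25 = 13 < 20 — winning move (to 13).
That gives 1 winning move.

1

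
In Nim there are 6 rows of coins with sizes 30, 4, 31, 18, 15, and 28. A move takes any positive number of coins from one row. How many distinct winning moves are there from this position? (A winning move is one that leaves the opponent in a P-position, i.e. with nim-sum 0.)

5

Nim-sum: 30 XOR 4 XOR 31 XOR 18 XOR 15 XOR 28 = 4.
The overall nim-sum is X = 4. A row of size p has a winning move iff p XOR X < p (reduce it to p XOR X).
  30: 30 XOR 4 = 26 < 30 — winning move (to 26).
  4: 4 XOR 4 = 0 < 4 — winning move (to 0).
  31: 31 XOR 4 = 27 < 31 — winning move (to 27).
  18: 18 XOR 4 = 22 ≥ 18 — no move.
  15: 15 XOR 4 = 11 < 15 — winning move (to 11).
  28: 28 XOR 4 = 24 < 28 — winning move (to 24).
That gives 5 winning moves.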